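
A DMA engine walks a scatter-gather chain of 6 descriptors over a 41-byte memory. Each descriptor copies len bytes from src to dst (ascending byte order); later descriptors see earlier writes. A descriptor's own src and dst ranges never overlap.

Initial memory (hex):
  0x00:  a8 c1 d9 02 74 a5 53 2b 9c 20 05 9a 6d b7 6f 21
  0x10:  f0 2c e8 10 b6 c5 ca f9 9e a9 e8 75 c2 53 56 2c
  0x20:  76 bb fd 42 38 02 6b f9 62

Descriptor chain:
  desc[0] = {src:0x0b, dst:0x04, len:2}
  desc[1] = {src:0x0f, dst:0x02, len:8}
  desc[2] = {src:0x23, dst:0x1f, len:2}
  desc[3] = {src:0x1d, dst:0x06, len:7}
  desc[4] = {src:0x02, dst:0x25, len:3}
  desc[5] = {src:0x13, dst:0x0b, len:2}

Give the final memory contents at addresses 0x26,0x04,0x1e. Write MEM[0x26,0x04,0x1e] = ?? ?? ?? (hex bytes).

MEM[0x26,0x04,0x1e] = f0 2c 56

  after D0: wrote 2B at 0x04 = 9a6d
  after D1: wrote 8B at 0x02 = 21f02ce810b6c5ca
  after D2: wrote 2B at 0x1f = 4238
  after D3: wrote 7B at 0x06 = 53564238bbfd42
  after D4: wrote 3B at 0x25 = 21f02c
  after D5: wrote 2B at 0x0b = 10b6
query mem[0x26]=0xf0, mem[0x04]=0x2c, mem[0x1e]=0x56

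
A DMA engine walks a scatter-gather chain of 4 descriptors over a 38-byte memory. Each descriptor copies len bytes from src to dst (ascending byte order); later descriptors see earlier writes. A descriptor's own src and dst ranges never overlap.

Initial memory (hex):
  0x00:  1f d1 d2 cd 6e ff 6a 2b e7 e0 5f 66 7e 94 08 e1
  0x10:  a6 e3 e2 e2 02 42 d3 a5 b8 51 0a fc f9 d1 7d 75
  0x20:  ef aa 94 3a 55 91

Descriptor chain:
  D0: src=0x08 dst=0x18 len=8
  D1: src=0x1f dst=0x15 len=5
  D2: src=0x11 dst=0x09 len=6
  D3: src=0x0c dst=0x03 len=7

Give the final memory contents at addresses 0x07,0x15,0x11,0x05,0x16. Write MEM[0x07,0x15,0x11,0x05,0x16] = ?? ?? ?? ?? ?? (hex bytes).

MEM[0x07,0x15,0x11,0x05,0x16] = a6 e1 e3 ef ef

[0] 0x08->0x18 len=8 : e7 e0 5f 66 7e 94 08 e1
[1] 0x1f->0x15 len=5 : e1 ef aa 94 3a
[2] 0x11->0x09 len=6 : e3 e2 e2 02 e1 ef
[3] 0x0c->0x03 len=7 : 02 e1 ef e1 a6 e3 e2
query mem[0x07]=0xa6, mem[0x15]=0xe1, mem[0x11]=0xe3, mem[0x05]=0xef, mem[0x16]=0xef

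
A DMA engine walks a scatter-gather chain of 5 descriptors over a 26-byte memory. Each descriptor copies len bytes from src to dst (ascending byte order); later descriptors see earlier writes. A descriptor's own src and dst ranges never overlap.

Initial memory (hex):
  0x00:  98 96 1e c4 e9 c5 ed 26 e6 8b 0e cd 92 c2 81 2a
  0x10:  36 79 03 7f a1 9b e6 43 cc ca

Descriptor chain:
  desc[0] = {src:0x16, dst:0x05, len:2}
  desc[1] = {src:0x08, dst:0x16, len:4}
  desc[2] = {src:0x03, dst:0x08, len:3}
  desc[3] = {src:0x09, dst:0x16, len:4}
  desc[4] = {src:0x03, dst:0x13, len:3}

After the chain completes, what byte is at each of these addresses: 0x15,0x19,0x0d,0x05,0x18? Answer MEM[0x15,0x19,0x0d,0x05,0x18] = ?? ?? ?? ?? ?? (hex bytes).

MEM[0x15,0x19,0x0d,0x05,0x18] = e6 92 c2 e6 cd

#0 dst[0x05+2] := {0xe6,0x43}
#1 dst[0x16+4] := {0xe6,0x8b,0x0e,0xcd}
#2 dst[0x08+3] := {0xc4,0xe9,0xe6}
#3 dst[0x16+4] := {0xe9,0xe6,0xcd,0x92}
#4 dst[0x13+3] := {0xc4,0xe9,0xe6}
query mem[0x15]=0xe6, mem[0x19]=0x92, mem[0x0d]=0xc2, mem[0x05]=0xe6, mem[0x18]=0xcd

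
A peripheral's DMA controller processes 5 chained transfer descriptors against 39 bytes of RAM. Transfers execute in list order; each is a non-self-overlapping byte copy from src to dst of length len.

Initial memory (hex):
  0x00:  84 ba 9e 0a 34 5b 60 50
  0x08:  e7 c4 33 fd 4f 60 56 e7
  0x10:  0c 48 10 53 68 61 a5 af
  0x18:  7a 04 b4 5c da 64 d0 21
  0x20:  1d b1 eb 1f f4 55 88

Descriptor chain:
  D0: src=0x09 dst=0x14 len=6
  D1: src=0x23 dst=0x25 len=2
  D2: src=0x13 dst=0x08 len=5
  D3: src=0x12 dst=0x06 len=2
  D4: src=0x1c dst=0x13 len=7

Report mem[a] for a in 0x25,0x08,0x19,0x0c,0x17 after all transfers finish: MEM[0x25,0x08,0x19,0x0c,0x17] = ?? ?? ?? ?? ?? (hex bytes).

D0: mem[0x14..0x19] <- [c4 33 fd 4f 60 56]
D1: mem[0x25..0x26] <- [1f f4]
D2: mem[0x08..0x0c] <- [53 c4 33 fd 4f]
D3: mem[0x06..0x07] <- [10 53]
D4: mem[0x13..0x19] <- [da 64 d0 21 1d b1 eb]
query mem[0x25]=0x1f, mem[0x08]=0x53, mem[0x19]=0xeb, mem[0x0c]=0x4f, mem[0x17]=0x1d

MEM[0x25,0x08,0x19,0x0c,0x17] = 1f 53 eb 4f 1d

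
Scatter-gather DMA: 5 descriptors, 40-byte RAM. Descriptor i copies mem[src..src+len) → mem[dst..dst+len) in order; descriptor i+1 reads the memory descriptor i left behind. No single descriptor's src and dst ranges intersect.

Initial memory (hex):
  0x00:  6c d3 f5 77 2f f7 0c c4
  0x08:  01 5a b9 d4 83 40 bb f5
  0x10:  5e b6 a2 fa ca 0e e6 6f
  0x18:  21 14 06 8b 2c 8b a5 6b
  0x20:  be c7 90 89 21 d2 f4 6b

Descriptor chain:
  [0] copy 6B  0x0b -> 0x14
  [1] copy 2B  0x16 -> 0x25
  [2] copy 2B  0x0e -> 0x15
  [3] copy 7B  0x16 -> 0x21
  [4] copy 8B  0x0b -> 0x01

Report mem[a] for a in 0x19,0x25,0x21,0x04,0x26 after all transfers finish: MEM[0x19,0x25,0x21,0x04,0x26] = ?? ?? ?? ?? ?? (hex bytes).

#0 dst[0x14+6] := {0xd4,0x83,0x40,0xbb,0xf5,0x5e}
#1 dst[0x25+2] := {0x40,0xbb}
#2 dst[0x15+2] := {0xbb,0xf5}
#3 dst[0x21+7] := {0xf5,0xbb,0xf5,0x5e,0x06,0x8b,0x2c}
#4 dst[0x01+8] := {0xd4,0x83,0x40,0xbb,0xf5,0x5e,0xb6,0xa2}
query mem[0x19]=0x5e, mem[0x25]=0x06, mem[0x21]=0xf5, mem[0x04]=0xbb, mem[0x26]=0x8b

MEM[0x19,0x25,0x21,0x04,0x26] = 5e 06 f5 bb 8b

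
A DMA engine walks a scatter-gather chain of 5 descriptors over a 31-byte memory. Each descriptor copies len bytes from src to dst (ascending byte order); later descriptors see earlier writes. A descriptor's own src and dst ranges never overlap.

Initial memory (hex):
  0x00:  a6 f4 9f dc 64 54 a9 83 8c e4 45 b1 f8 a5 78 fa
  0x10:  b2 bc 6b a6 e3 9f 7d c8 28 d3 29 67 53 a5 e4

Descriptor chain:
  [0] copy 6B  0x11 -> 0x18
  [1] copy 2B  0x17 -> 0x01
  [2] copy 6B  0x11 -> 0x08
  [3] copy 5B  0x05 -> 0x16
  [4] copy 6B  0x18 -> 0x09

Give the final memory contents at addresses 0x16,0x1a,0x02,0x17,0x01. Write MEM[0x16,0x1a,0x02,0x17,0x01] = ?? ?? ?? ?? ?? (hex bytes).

D0: mem[0x18..0x1d] <- [bc 6b a6 e3 9f 7d]
D1: mem[0x01..0x02] <- [c8 bc]
D2: mem[0x08..0x0d] <- [bc 6b a6 e3 9f 7d]
D3: mem[0x16..0x1a] <- [54 a9 83 bc 6b]
D4: mem[0x09..0x0e] <- [83 bc 6b e3 9f 7d]
query mem[0x16]=0x54, mem[0x1a]=0x6b, mem[0x02]=0xbc, mem[0x17]=0xa9, mem[0x01]=0xc8

MEM[0x16,0x1a,0x02,0x17,0x01] = 54 6b bc a9 c8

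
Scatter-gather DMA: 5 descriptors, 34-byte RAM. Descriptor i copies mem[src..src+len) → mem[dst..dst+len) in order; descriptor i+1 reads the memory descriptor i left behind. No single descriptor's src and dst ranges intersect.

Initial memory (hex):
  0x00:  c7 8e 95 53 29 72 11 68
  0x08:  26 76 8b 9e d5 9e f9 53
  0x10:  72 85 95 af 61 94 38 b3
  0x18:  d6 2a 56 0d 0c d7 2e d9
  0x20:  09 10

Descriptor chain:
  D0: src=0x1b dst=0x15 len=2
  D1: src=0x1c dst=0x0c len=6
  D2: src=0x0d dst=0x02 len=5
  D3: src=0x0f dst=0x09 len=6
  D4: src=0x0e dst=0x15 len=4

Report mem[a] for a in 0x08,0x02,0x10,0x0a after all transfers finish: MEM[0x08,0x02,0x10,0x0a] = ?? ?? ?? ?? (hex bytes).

#0 dst[0x15+2] := {0x0d,0x0c}
#1 dst[0x0c+6] := {0x0c,0xd7,0x2e,0xd9,0x09,0x10}
#2 dst[0x02+5] := {0xd7,0x2e,0xd9,0x09,0x10}
#3 dst[0x09+6] := {0xd9,0x09,0x10,0x95,0xaf,0x61}
#4 dst[0x15+4] := {0x61,0xd9,0x09,0x10}
query mem[0x08]=0x26, mem[0x02]=0xd7, mem[0x10]=0x09, mem[0x0a]=0x09

MEM[0x08,0x02,0x10,0x0a] = 26 d7 09 09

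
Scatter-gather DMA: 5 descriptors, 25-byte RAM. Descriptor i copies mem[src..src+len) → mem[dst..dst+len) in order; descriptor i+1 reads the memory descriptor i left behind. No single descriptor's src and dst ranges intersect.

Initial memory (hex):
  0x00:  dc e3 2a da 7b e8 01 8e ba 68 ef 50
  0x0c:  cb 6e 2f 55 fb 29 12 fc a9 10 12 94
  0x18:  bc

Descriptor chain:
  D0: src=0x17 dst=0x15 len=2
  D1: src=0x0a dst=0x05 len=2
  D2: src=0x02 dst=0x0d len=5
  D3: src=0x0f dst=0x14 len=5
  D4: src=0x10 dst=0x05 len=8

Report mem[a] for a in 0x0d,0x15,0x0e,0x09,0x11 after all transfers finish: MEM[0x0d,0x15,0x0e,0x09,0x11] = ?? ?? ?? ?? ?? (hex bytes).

MEM[0x0d,0x15,0x0e,0x09,0x11] = 2a ef da 7b 50

  after D0: wrote 2B at 0x15 = 94bc
  after D1: wrote 2B at 0x05 = ef50
  after D2: wrote 5B at 0x0d = 2ada7bef50
  after D3: wrote 5B at 0x14 = 7bef5012fc
  after D4: wrote 8B at 0x05 = ef5012fc7bef5012
query mem[0x0d]=0x2a, mem[0x15]=0xef, mem[0x0e]=0xda, mem[0x09]=0x7b, mem[0x11]=0x50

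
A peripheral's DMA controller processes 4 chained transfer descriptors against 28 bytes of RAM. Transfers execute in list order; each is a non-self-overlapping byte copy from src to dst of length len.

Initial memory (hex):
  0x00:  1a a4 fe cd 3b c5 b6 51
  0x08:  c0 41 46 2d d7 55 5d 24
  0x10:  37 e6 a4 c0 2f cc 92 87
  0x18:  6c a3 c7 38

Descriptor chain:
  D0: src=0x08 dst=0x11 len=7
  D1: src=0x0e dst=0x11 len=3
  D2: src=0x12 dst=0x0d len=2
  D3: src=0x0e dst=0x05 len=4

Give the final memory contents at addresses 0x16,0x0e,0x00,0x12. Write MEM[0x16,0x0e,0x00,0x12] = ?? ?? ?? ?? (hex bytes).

MEM[0x16,0x0e,0x00,0x12] = 55 37 1a 24

D0: mem[0x11..0x17] <- [c0 41 46 2d d7 55 5d]
D1: mem[0x11..0x13] <- [5d 24 37]
D2: mem[0x0d..0x0e] <- [24 37]
D3: mem[0x05..0x08] <- [37 24 37 5d]
query mem[0x16]=0x55, mem[0x0e]=0x37, mem[0x00]=0x1a, mem[0x12]=0x24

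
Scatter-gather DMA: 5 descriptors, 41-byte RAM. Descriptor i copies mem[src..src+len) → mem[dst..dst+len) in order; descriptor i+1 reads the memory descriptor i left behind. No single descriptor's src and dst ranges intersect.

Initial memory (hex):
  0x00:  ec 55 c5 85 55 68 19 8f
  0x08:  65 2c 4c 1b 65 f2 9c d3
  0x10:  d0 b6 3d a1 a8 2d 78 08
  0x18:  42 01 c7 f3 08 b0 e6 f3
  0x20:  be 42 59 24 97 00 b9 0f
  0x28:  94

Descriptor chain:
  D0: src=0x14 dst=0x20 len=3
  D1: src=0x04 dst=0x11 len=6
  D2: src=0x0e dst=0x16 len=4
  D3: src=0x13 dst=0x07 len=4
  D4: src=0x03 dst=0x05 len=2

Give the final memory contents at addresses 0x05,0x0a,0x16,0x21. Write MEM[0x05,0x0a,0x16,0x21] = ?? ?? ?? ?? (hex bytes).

D0: mem[0x20..0x22] <- [a8 2d 78]
D1: mem[0x11..0x16] <- [55 68 19 8f 65 2c]
D2: mem[0x16..0x19] <- [9c d3 d0 55]
D3: mem[0x07..0x0a] <- [19 8f 65 9c]
D4: mem[0x05..0x06] <- [85 55]
query mem[0x05]=0x85, mem[0x0a]=0x9c, mem[0x16]=0x9c, mem[0x21]=0x2d

MEM[0x05,0x0a,0x16,0x21] = 85 9c 9c 2d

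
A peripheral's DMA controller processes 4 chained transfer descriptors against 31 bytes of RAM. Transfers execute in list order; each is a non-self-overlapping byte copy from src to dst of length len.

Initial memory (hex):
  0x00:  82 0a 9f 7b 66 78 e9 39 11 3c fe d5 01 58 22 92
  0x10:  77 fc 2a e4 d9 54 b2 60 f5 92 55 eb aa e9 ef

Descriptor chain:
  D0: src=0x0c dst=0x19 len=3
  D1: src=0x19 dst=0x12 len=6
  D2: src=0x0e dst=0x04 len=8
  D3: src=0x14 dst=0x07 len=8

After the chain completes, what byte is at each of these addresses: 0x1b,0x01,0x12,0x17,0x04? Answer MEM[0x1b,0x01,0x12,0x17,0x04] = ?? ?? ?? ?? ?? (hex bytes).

MEM[0x1b,0x01,0x12,0x17,0x04] = 22 0a 01 ef 22

#0 dst[0x19+3] := {0x01,0x58,0x22}
#1 dst[0x12+6] := {0x01,0x58,0x22,0xaa,0xe9,0xef}
#2 dst[0x04+8] := {0x22,0x92,0x77,0xfc,0x01,0x58,0x22,0xaa}
#3 dst[0x07+8] := {0x22,0xaa,0xe9,0xef,0xf5,0x01,0x58,0x22}
query mem[0x1b]=0x22, mem[0x01]=0x0a, mem[0x12]=0x01, mem[0x17]=0xef, mem[0x04]=0x22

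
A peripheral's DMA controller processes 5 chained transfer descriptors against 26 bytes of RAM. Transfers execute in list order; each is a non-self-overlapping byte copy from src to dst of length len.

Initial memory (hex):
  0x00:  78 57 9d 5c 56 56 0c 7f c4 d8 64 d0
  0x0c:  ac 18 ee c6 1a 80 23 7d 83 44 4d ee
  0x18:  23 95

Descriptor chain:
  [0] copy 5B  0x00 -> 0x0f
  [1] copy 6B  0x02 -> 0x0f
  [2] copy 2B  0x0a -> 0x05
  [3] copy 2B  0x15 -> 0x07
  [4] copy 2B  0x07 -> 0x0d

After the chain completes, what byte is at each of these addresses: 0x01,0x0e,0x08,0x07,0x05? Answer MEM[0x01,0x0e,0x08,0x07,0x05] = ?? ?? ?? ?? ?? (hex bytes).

D0: mem[0x0f..0x13] <- [78 57 9d 5c 56]
D1: mem[0x0f..0x14] <- [9d 5c 56 56 0c 7f]
D2: mem[0x05..0x06] <- [64 d0]
D3: mem[0x07..0x08] <- [44 4d]
D4: mem[0x0d..0x0e] <- [44 4d]
query mem[0x01]=0x57, mem[0x0e]=0x4d, mem[0x08]=0x4d, mem[0x07]=0x44, mem[0x05]=0x64

MEM[0x01,0x0e,0x08,0x07,0x05] = 57 4d 4d 44 64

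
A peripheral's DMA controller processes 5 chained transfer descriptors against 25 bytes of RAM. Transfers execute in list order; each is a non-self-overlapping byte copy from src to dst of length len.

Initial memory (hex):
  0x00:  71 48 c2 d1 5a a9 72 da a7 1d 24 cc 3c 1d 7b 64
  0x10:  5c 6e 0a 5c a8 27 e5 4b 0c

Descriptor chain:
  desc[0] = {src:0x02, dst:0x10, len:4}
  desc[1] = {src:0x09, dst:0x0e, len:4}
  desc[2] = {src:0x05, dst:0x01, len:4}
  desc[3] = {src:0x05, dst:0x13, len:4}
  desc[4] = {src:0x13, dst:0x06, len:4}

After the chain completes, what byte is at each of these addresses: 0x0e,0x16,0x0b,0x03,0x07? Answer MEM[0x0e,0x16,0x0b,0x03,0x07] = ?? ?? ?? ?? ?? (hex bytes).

#0 dst[0x10+4] := {0xc2,0xd1,0x5a,0xa9}
#1 dst[0x0e+4] := {0x1d,0x24,0xcc,0x3c}
#2 dst[0x01+4] := {0xa9,0x72,0xda,0xa7}
#3 dst[0x13+4] := {0xa9,0x72,0xda,0xa7}
#4 dst[0x06+4] := {0xa9,0x72,0xda,0xa7}
query mem[0x0e]=0x1d, mem[0x16]=0xa7, mem[0x0b]=0xcc, mem[0x03]=0xda, mem[0x07]=0x72

MEM[0x0e,0x16,0x0b,0x03,0x07] = 1d a7 cc da 72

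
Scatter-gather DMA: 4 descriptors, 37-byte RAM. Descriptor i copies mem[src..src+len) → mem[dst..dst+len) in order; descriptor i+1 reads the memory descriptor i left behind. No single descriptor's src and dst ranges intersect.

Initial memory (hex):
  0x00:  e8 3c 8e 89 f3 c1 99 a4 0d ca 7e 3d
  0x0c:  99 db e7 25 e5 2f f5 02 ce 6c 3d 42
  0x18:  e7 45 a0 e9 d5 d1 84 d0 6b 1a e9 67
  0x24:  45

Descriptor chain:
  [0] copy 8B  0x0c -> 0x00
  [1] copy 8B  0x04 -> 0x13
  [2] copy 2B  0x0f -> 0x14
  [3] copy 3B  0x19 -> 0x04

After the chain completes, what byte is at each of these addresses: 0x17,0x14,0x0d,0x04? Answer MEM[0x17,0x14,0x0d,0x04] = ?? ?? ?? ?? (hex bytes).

D0: mem[0x00..0x07] <- [99 db e7 25 e5 2f f5 02]
D1: mem[0x13..0x1a] <- [e5 2f f5 02 0d ca 7e 3d]
D2: mem[0x14..0x15] <- [25 e5]
D3: mem[0x04..0x06] <- [7e 3d e9]
query mem[0x17]=0x0d, mem[0x14]=0x25, mem[0x0d]=0xdb, mem[0x04]=0x7e

MEM[0x17,0x14,0x0d,0x04] = 0d 25 db 7e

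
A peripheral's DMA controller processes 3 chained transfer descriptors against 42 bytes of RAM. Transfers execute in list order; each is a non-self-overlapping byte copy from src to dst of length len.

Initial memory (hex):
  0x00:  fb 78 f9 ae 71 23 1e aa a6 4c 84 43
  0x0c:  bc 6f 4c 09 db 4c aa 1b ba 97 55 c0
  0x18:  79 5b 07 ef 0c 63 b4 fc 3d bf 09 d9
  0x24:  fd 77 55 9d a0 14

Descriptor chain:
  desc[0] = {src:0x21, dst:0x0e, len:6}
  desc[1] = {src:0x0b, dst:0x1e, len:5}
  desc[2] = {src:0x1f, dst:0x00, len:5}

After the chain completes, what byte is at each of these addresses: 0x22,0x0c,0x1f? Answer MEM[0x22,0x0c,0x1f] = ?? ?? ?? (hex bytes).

MEM[0x22,0x0c,0x1f] = 09 bc bc

D0: mem[0x0e..0x13] <- [bf 09 d9 fd 77 55]
D1: mem[0x1e..0x22] <- [43 bc 6f bf 09]
D2: mem[0x00..0x04] <- [bc 6f bf 09 d9]
query mem[0x22]=0x09, mem[0x0c]=0xbc, mem[0x1f]=0xbc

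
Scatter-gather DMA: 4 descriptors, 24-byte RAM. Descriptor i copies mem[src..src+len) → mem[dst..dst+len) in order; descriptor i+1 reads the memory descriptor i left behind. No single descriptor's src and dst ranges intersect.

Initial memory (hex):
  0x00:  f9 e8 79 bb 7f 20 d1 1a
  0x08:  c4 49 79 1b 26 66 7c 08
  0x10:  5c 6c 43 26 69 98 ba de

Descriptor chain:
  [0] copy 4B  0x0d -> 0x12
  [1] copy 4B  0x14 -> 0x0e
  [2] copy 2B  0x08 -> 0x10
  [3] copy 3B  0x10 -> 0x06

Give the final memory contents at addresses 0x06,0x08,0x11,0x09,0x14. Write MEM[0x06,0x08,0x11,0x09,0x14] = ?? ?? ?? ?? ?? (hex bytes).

  after D0: wrote 4B at 0x12 = 667c085c
  after D1: wrote 4B at 0x0e = 085cbade
  after D2: wrote 2B at 0x10 = c449
  after D3: wrote 3B at 0x06 = c44966
query mem[0x06]=0xc4, mem[0x08]=0x66, mem[0x11]=0x49, mem[0x09]=0x49, mem[0x14]=0x08

MEM[0x06,0x08,0x11,0x09,0x14] = c4 66 49 49 08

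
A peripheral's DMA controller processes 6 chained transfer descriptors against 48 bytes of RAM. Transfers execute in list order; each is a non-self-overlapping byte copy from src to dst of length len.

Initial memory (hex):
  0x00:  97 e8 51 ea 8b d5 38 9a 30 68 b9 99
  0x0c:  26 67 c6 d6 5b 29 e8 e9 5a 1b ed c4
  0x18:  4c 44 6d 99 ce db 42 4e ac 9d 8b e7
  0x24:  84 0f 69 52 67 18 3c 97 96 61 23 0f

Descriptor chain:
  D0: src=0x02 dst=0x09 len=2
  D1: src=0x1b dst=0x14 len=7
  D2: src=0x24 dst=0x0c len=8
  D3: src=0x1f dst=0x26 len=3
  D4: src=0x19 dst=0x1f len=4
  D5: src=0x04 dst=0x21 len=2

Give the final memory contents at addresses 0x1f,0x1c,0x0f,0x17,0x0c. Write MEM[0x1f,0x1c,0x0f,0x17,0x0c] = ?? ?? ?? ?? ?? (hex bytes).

D0: mem[0x09..0x0a] <- [51 ea]
D1: mem[0x14..0x1a] <- [99 ce db 42 4e ac 9d]
D2: mem[0x0c..0x13] <- [84 0f 69 52 67 18 3c 97]
D3: mem[0x26..0x28] <- [4e ac 9d]
D4: mem[0x1f..0x22] <- [ac 9d 99 ce]
D5: mem[0x21..0x22] <- [8b d5]
query mem[0x1f]=0xac, mem[0x1c]=0xce, mem[0x0f]=0x52, mem[0x17]=0x42, mem[0x0c]=0x84

MEM[0x1f,0x1c,0x0f,0x17,0x0c] = ac ce 52 42 84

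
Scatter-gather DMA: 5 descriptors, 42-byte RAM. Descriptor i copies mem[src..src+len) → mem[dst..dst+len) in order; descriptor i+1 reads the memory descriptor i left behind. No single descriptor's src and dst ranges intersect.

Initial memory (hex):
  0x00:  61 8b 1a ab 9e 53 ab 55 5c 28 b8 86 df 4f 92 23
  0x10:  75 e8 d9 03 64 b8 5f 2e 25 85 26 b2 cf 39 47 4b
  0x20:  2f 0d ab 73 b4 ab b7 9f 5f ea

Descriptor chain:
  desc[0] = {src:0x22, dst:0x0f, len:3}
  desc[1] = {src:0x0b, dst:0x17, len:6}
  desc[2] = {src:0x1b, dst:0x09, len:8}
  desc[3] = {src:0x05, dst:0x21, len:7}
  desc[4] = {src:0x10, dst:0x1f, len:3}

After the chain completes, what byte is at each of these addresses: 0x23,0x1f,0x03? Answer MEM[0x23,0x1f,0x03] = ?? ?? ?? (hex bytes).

MEM[0x23,0x1f,0x03] = 55 ab ab

[0] 0x22->0x0f len=3 : ab 73 b4
[1] 0x0b->0x17 len=6 : 86 df 4f 92 ab 73
[2] 0x1b->0x09 len=8 : ab 73 39 47 4b 2f 0d ab
[3] 0x05->0x21 len=7 : 53 ab 55 5c ab 73 39
[4] 0x10->0x1f len=3 : ab b4 d9
query mem[0x23]=0x55, mem[0x1f]=0xab, mem[0x03]=0xab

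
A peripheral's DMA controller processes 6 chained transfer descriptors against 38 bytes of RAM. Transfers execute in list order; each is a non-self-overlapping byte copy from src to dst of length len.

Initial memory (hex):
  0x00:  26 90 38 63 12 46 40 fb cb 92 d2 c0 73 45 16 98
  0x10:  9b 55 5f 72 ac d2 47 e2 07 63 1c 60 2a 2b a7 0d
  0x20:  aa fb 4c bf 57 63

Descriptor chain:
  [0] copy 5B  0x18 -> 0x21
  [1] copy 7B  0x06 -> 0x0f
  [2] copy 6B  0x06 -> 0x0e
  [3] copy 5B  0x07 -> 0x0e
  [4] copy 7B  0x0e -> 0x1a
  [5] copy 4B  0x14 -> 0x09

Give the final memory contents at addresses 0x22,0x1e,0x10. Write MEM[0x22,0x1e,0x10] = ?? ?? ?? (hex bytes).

D0: mem[0x21..0x25] <- [07 63 1c 60 2a]
D1: mem[0x0f..0x15] <- [40 fb cb 92 d2 c0 73]
D2: mem[0x0e..0x13] <- [40 fb cb 92 d2 c0]
D3: mem[0x0e..0x12] <- [fb cb 92 d2 c0]
D4: mem[0x1a..0x20] <- [fb cb 92 d2 c0 c0 c0]
D5: mem[0x09..0x0c] <- [c0 73 47 e2]
query mem[0x22]=0x63, mem[0x1e]=0xc0, mem[0x10]=0x92

MEM[0x22,0x1e,0x10] = 63 c0 92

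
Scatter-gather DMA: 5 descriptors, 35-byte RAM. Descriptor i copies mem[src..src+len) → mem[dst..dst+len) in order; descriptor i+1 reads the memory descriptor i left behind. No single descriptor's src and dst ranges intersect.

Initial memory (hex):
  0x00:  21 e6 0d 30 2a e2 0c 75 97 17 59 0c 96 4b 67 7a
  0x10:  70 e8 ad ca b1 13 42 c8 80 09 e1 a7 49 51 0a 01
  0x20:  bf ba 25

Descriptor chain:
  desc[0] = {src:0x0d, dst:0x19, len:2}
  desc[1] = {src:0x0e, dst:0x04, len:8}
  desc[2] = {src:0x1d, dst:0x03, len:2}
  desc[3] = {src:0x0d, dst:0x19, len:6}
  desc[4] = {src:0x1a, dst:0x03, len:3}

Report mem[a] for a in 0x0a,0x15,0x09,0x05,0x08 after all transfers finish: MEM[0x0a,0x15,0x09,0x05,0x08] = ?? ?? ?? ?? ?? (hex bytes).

MEM[0x0a,0x15,0x09,0x05,0x08] = b1 13 ca 70 ad

[0] 0x0d->0x19 len=2 : 4b 67
[1] 0x0e->0x04 len=8 : 67 7a 70 e8 ad ca b1 13
[2] 0x1d->0x03 len=2 : 51 0a
[3] 0x0d->0x19 len=6 : 4b 67 7a 70 e8 ad
[4] 0x1a->0x03 len=3 : 67 7a 70
query mem[0x0a]=0xb1, mem[0x15]=0x13, mem[0x09]=0xca, mem[0x05]=0x70, mem[0x08]=0xad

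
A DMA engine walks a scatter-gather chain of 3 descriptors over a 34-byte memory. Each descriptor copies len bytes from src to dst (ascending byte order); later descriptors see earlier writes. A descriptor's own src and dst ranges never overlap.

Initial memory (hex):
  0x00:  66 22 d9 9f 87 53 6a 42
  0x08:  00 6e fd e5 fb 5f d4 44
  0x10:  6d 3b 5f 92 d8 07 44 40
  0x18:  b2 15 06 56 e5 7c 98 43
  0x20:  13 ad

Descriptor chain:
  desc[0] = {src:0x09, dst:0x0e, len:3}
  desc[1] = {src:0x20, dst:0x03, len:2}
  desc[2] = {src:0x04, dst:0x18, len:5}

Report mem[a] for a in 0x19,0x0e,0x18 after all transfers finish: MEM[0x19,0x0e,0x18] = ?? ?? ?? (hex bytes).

MEM[0x19,0x0e,0x18] = 53 6e ad

D0: mem[0x0e..0x10] <- [6e fd e5]
D1: mem[0x03..0x04] <- [13 ad]
D2: mem[0x18..0x1c] <- [ad 53 6a 42 00]
query mem[0x19]=0x53, mem[0x0e]=0x6e, mem[0x18]=0xad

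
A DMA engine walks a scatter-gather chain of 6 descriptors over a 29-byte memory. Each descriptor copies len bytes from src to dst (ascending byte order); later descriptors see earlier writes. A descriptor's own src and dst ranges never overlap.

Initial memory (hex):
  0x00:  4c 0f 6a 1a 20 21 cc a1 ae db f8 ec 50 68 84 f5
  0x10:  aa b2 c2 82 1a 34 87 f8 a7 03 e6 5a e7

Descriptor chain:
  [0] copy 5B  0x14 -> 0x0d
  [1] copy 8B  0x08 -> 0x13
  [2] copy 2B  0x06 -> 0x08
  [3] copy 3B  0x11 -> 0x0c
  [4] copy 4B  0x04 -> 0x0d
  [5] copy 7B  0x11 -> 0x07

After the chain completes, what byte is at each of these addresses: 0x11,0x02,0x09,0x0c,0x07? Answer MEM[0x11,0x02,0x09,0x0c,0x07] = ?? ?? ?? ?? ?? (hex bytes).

MEM[0x11,0x02,0x09,0x0c,0x07] = a7 6a ae ec a7

D0: mem[0x0d..0x11] <- [1a 34 87 f8 a7]
D1: mem[0x13..0x1a] <- [ae db f8 ec 50 1a 34 87]
D2: mem[0x08..0x09] <- [cc a1]
D3: mem[0x0c..0x0e] <- [a7 c2 ae]
D4: mem[0x0d..0x10] <- [20 21 cc a1]
D5: mem[0x07..0x0d] <- [a7 c2 ae db f8 ec 50]
query mem[0x11]=0xa7, mem[0x02]=0x6a, mem[0x09]=0xae, mem[0x0c]=0xec, mem[0x07]=0xa7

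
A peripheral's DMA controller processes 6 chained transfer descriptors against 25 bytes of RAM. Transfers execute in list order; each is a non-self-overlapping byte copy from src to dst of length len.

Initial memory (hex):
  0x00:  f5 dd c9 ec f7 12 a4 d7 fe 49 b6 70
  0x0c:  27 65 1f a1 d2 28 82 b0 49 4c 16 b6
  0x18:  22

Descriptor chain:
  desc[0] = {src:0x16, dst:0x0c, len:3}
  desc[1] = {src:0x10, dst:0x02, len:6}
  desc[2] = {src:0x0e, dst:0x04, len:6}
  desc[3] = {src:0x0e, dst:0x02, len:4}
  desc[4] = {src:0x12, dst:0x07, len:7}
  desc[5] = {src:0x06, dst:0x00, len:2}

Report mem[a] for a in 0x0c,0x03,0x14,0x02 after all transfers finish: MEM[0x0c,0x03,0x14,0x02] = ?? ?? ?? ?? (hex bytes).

MEM[0x0c,0x03,0x14,0x02] = b6 a1 49 22

[0] 0x16->0x0c len=3 : 16 b6 22
[1] 0x10->0x02 len=6 : d2 28 82 b0 49 4c
[2] 0x0e->0x04 len=6 : 22 a1 d2 28 82 b0
[3] 0x0e->0x02 len=4 : 22 a1 d2 28
[4] 0x12->0x07 len=7 : 82 b0 49 4c 16 b6 22
[5] 0x06->0x00 len=2 : d2 82
query mem[0x0c]=0xb6, mem[0x03]=0xa1, mem[0x14]=0x49, mem[0x02]=0x22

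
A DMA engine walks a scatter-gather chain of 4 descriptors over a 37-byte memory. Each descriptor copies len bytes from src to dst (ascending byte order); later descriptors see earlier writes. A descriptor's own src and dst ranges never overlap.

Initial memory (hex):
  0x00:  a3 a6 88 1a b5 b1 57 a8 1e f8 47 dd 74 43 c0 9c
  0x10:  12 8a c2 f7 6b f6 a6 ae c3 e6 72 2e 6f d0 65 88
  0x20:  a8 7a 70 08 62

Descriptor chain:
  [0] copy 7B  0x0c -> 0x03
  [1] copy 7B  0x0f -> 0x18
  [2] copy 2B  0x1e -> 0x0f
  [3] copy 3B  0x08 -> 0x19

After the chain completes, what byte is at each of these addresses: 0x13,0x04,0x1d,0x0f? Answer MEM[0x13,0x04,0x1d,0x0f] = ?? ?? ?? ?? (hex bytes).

MEM[0x13,0x04,0x1d,0x0f] = f7 43 6b f6

[0] 0x0c->0x03 len=7 : 74 43 c0 9c 12 8a c2
[1] 0x0f->0x18 len=7 : 9c 12 8a c2 f7 6b f6
[2] 0x1e->0x0f len=2 : f6 88
[3] 0x08->0x19 len=3 : 8a c2 47
query mem[0x13]=0xf7, mem[0x04]=0x43, mem[0x1d]=0x6b, mem[0x0f]=0xf6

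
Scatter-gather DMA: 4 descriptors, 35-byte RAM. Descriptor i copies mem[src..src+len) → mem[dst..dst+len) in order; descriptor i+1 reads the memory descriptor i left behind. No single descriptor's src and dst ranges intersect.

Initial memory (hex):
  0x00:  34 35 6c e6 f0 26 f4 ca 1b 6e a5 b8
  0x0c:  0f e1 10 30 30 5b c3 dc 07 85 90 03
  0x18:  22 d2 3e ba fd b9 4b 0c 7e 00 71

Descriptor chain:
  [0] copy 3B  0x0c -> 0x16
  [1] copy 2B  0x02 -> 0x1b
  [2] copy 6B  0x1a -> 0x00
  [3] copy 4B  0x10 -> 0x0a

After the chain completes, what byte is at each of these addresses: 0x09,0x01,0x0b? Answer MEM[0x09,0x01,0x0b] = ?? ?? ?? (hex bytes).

MEM[0x09,0x01,0x0b] = 6e 6c 5b

D0: mem[0x16..0x18] <- [0f e1 10]
D1: mem[0x1b..0x1c] <- [6c e6]
D2: mem[0x00..0x05] <- [3e 6c e6 b9 4b 0c]
D3: mem[0x0a..0x0d] <- [30 5b c3 dc]
query mem[0x09]=0x6e, mem[0x01]=0x6c, mem[0x0b]=0x5b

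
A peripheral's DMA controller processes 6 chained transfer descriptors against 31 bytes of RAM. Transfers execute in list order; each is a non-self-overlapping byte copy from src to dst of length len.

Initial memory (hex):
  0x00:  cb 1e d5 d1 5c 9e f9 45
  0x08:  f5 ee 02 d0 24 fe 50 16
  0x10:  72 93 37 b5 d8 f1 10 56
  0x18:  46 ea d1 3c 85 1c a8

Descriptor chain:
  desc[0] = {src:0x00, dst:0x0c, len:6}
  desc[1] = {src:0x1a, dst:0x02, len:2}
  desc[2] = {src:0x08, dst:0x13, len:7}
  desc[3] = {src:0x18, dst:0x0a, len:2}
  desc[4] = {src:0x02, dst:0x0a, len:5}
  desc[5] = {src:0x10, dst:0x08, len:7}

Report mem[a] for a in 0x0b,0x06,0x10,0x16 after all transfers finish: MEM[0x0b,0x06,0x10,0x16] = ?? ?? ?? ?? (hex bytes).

  after D0: wrote 6B at 0x0c = cb1ed5d15c9e
  after D1: wrote 2B at 0x02 = d13c
  after D2: wrote 7B at 0x13 = f5ee02d0cb1ed5
  after D3: wrote 2B at 0x0a = 1ed5
  after D4: wrote 5B at 0x0a = d13c5c9ef9
  after D5: wrote 7B at 0x08 = 5c9e37f5ee02d0
query mem[0x0b]=0xf5, mem[0x06]=0xf9, mem[0x10]=0x5c, mem[0x16]=0xd0

MEM[0x0b,0x06,0x10,0x16] = f5 f9 5c d0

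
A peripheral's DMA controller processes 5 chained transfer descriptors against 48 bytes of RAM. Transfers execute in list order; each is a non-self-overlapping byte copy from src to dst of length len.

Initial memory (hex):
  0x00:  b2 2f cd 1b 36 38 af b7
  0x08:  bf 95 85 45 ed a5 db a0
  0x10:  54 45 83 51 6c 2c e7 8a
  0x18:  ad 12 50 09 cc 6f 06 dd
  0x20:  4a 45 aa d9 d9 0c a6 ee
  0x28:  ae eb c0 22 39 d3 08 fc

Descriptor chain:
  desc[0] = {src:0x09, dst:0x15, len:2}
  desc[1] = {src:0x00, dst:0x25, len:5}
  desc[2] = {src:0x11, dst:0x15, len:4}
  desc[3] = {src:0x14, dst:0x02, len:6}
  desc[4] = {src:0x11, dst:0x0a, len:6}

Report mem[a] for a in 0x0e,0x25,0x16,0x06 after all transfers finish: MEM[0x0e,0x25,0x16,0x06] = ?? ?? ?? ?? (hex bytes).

[0] 0x09->0x15 len=2 : 95 85
[1] 0x00->0x25 len=5 : b2 2f cd 1b 36
[2] 0x11->0x15 len=4 : 45 83 51 6c
[3] 0x14->0x02 len=6 : 6c 45 83 51 6c 12
[4] 0x11->0x0a len=6 : 45 83 51 6c 45 83
query mem[0x0e]=0x45, mem[0x25]=0xb2, mem[0x16]=0x83, mem[0x06]=0x6c

MEM[0x0e,0x25,0x16,0x06] = 45 b2 83 6c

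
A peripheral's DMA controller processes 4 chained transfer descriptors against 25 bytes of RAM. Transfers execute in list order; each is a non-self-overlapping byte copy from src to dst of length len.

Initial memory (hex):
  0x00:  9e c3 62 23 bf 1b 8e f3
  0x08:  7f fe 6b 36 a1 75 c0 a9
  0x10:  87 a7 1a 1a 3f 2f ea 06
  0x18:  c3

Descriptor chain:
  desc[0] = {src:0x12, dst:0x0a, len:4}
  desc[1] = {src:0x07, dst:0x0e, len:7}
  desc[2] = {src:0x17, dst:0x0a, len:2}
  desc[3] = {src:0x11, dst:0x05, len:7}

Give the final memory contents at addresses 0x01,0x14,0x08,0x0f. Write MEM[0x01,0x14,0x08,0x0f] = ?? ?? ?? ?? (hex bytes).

  after D0: wrote 4B at 0x0a = 1a1a3f2f
  after D1: wrote 7B at 0x0e = f37ffe1a1a3f2f
  after D2: wrote 2B at 0x0a = 06c3
  after D3: wrote 7B at 0x05 = 1a1a3f2f2fea06
query mem[0x01]=0xc3, mem[0x14]=0x2f, mem[0x08]=0x2f, mem[0x0f]=0x7f

MEM[0x01,0x14,0x08,0x0f] = c3 2f 2f 7f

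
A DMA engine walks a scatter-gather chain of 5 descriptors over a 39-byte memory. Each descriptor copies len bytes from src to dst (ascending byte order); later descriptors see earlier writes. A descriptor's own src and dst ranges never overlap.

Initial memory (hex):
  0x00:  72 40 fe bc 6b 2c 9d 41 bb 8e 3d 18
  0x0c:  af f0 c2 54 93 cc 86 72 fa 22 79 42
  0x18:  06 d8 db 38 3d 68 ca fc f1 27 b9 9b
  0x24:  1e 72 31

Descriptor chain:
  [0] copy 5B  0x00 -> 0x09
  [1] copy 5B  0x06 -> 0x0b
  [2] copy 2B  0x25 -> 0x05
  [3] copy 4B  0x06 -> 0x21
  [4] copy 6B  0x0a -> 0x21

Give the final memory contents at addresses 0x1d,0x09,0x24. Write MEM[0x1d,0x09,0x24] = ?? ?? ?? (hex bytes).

[0] 0x00->0x09 len=5 : 72 40 fe bc 6b
[1] 0x06->0x0b len=5 : 9d 41 bb 72 40
[2] 0x25->0x05 len=2 : 72 31
[3] 0x06->0x21 len=4 : 31 41 bb 72
[4] 0x0a->0x21 len=6 : 40 9d 41 bb 72 40
query mem[0x1d]=0x68, mem[0x09]=0x72, mem[0x24]=0xbb

MEM[0x1d,0x09,0x24] = 68 72 bb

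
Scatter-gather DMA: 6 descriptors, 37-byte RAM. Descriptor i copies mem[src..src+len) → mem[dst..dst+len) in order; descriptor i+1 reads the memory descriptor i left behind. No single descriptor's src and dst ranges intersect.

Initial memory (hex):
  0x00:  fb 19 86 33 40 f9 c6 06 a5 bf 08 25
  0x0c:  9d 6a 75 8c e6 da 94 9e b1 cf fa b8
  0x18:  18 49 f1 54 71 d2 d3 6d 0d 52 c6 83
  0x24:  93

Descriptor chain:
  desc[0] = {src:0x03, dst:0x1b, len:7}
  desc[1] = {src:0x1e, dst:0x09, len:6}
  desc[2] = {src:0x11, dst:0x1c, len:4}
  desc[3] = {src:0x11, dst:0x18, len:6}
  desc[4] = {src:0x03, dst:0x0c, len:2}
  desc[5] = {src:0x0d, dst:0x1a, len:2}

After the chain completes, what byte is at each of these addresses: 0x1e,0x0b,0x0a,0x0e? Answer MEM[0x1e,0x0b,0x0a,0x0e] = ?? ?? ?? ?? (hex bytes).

[0] 0x03->0x1b len=7 : 33 40 f9 c6 06 a5 bf
[1] 0x1e->0x09 len=6 : c6 06 a5 bf c6 83
[2] 0x11->0x1c len=4 : da 94 9e b1
[3] 0x11->0x18 len=6 : da 94 9e b1 cf fa
[4] 0x03->0x0c len=2 : 33 40
[5] 0x0d->0x1a len=2 : 40 83
query mem[0x1e]=0x9e, mem[0x0b]=0xa5, mem[0x0a]=0x06, mem[0x0e]=0x83

MEM[0x1e,0x0b,0x0a,0x0e] = 9e a5 06 83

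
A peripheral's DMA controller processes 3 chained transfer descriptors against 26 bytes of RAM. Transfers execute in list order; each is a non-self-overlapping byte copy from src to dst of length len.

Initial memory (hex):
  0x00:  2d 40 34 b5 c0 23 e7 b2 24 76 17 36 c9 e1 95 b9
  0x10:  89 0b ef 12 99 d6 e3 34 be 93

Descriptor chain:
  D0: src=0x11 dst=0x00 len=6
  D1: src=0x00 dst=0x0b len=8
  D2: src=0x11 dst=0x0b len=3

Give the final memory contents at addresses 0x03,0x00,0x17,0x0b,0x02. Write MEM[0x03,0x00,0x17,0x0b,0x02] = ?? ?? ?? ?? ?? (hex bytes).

MEM[0x03,0x00,0x17,0x0b,0x02] = 99 0b 34 e7 12

D0: mem[0x00..0x05] <- [0b ef 12 99 d6 e3]
D1: mem[0x0b..0x12] <- [0b ef 12 99 d6 e3 e7 b2]
D2: mem[0x0b..0x0d] <- [e7 b2 12]
query mem[0x03]=0x99, mem[0x00]=0x0b, mem[0x17]=0x34, mem[0x0b]=0xe7, mem[0x02]=0x12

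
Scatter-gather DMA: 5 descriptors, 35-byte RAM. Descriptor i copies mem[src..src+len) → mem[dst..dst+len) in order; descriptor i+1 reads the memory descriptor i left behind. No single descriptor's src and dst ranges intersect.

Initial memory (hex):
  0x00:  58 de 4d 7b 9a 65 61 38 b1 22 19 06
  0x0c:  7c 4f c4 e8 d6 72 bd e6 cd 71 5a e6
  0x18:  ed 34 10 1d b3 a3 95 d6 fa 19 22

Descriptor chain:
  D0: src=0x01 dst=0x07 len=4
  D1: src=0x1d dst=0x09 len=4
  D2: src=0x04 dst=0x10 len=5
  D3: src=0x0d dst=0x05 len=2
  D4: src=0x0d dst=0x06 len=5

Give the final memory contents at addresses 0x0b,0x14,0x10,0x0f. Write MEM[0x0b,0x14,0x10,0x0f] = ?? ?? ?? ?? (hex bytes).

MEM[0x0b,0x14,0x10,0x0f] = d6 4d 9a e8

[0] 0x01->0x07 len=4 : de 4d 7b 9a
[1] 0x1d->0x09 len=4 : a3 95 d6 fa
[2] 0x04->0x10 len=5 : 9a 65 61 de 4d
[3] 0x0d->0x05 len=2 : 4f c4
[4] 0x0d->0x06 len=5 : 4f c4 e8 9a 65
query mem[0x0b]=0xd6, mem[0x14]=0x4d, mem[0x10]=0x9a, mem[0x0f]=0xe8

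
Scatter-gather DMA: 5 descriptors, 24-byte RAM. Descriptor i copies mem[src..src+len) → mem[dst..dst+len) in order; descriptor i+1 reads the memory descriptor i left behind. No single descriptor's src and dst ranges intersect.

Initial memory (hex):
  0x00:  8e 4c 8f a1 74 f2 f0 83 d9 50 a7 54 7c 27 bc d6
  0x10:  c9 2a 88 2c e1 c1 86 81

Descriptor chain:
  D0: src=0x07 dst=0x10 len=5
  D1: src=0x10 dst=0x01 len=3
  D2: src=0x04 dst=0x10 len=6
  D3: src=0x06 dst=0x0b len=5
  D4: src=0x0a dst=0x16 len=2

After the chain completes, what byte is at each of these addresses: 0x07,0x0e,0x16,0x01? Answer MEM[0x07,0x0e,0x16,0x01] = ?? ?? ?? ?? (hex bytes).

[0] 0x07->0x10 len=5 : 83 d9 50 a7 54
[1] 0x10->0x01 len=3 : 83 d9 50
[2] 0x04->0x10 len=6 : 74 f2 f0 83 d9 50
[3] 0x06->0x0b len=5 : f0 83 d9 50 a7
[4] 0x0a->0x16 len=2 : a7 f0
query mem[0x07]=0x83, mem[0x0e]=0x50, mem[0x16]=0xa7, mem[0x01]=0x83

MEM[0x07,0x0e,0x16,0x01] = 83 50 a7 83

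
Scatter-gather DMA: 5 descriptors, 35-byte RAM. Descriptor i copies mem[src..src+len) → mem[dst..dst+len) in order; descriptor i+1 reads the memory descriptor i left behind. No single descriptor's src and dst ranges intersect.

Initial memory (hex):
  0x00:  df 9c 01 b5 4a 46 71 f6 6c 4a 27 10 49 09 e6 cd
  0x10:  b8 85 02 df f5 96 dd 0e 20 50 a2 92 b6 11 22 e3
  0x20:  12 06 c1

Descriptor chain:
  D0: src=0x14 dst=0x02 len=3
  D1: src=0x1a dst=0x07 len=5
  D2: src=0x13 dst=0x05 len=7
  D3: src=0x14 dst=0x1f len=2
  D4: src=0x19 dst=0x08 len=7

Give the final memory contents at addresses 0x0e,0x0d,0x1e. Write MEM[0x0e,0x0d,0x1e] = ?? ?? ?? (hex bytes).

MEM[0x0e,0x0d,0x1e] = f5 22 22

  after D0: wrote 3B at 0x02 = f596dd
  after D1: wrote 5B at 0x07 = a292b61122
  after D2: wrote 7B at 0x05 = dff596dd0e2050
  after D3: wrote 2B at 0x1f = f596
  after D4: wrote 7B at 0x08 = 50a292b61122f5
query mem[0x0e]=0xf5, mem[0x0d]=0x22, mem[0x1e]=0x22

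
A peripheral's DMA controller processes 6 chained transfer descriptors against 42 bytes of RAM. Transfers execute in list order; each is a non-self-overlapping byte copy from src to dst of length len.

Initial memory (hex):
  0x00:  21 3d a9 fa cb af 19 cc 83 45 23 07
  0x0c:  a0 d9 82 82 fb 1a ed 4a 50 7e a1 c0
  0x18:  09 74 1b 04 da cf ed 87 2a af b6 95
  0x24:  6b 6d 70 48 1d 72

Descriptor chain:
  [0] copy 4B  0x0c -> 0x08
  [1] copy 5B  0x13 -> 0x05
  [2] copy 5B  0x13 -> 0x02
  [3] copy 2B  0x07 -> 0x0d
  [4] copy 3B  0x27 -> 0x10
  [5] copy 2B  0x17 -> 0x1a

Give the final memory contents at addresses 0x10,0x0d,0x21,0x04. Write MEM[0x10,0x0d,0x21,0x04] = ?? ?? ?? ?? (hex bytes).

MEM[0x10,0x0d,0x21,0x04] = 48 7e af 7e

D0: mem[0x08..0x0b] <- [a0 d9 82 82]
D1: mem[0x05..0x09] <- [4a 50 7e a1 c0]
D2: mem[0x02..0x06] <- [4a 50 7e a1 c0]
D3: mem[0x0d..0x0e] <- [7e a1]
D4: mem[0x10..0x12] <- [48 1d 72]
D5: mem[0x1a..0x1b] <- [c0 09]
query mem[0x10]=0x48, mem[0x0d]=0x7e, mem[0x21]=0xaf, mem[0x04]=0x7e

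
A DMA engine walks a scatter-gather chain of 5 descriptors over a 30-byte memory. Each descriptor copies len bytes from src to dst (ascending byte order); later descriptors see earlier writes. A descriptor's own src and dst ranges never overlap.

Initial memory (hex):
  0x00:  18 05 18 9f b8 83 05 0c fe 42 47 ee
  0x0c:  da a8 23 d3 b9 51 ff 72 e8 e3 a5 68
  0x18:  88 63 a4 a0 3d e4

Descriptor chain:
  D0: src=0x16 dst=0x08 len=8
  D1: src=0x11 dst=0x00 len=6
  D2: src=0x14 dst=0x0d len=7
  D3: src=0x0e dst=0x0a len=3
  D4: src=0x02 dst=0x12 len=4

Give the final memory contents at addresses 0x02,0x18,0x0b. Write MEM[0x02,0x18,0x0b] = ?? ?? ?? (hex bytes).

MEM[0x02,0x18,0x0b] = 72 88 a5

D0: mem[0x08..0x0f] <- [a5 68 88 63 a4 a0 3d e4]
D1: mem[0x00..0x05] <- [51 ff 72 e8 e3 a5]
D2: mem[0x0d..0x13] <- [e8 e3 a5 68 88 63 a4]
D3: mem[0x0a..0x0c] <- [e3 a5 68]
D4: mem[0x12..0x15] <- [72 e8 e3 a5]
query mem[0x02]=0x72, mem[0x18]=0x88, mem[0x0b]=0xa5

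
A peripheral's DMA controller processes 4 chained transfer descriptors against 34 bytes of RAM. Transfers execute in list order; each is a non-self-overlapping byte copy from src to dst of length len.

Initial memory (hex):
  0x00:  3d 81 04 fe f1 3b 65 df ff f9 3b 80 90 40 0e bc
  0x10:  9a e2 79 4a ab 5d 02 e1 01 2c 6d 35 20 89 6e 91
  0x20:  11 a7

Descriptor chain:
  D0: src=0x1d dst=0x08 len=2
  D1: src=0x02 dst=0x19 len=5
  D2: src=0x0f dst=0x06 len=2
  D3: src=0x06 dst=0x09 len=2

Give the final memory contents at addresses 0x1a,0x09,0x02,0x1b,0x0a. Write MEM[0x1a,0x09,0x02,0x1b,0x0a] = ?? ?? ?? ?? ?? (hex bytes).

MEM[0x1a,0x09,0x02,0x1b,0x0a] = fe bc 04 f1 9a

#0 dst[0x08+2] := {0x89,0x6e}
#1 dst[0x19+5] := {0x04,0xfe,0xf1,0x3b,0x65}
#2 dst[0x06+2] := {0xbc,0x9a}
#3 dst[0x09+2] := {0xbc,0x9a}
query mem[0x1a]=0xfe, mem[0x09]=0xbc, mem[0x02]=0x04, mem[0x1b]=0xf1, mem[0x0a]=0x9a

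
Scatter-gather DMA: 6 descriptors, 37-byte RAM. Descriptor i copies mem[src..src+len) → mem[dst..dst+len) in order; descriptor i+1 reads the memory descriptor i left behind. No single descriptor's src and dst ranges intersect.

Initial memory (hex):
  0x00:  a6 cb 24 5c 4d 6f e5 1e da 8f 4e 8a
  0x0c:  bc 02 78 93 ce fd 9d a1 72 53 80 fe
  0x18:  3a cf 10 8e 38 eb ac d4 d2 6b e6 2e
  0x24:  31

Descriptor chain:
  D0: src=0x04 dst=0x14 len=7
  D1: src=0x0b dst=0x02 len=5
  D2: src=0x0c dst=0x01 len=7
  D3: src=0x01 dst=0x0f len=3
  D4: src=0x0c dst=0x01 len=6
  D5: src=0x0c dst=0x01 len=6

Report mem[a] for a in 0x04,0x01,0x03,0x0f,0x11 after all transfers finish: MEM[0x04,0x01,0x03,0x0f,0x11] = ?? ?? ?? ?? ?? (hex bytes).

  after D0: wrote 7B at 0x14 = 4d6fe51eda8f4e
  after D1: wrote 5B at 0x02 = 8abc027893
  after D2: wrote 7B at 0x01 = bc027893cefd9d
  after D3: wrote 3B at 0x0f = bc0278
  after D4: wrote 6B at 0x01 = bc0278bc0278
  after D5: wrote 6B at 0x01 = bc0278bc0278
query mem[0x04]=0xbc, mem[0x01]=0xbc, mem[0x03]=0x78, mem[0x0f]=0xbc, mem[0x11]=0x78

MEM[0x04,0x01,0x03,0x0f,0x11] = bc bc 78 bc 78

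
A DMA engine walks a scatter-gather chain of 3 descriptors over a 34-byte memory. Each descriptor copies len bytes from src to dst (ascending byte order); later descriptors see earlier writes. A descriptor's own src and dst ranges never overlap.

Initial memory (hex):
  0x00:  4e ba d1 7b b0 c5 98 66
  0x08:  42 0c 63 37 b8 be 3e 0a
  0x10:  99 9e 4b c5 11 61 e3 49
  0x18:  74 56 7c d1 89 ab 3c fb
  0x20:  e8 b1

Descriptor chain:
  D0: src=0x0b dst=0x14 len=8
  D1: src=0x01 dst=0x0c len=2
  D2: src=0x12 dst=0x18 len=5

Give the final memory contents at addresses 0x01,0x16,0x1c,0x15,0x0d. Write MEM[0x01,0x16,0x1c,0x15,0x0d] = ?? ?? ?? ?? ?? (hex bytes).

MEM[0x01,0x16,0x1c,0x15,0x0d] = ba be be b8 d1

D0: mem[0x14..0x1b] <- [37 b8 be 3e 0a 99 9e 4b]
D1: mem[0x0c..0x0d] <- [ba d1]
D2: mem[0x18..0x1c] <- [4b c5 37 b8 be]
query mem[0x01]=0xba, mem[0x16]=0xbe, mem[0x1c]=0xbe, mem[0x15]=0xb8, mem[0x0d]=0xd1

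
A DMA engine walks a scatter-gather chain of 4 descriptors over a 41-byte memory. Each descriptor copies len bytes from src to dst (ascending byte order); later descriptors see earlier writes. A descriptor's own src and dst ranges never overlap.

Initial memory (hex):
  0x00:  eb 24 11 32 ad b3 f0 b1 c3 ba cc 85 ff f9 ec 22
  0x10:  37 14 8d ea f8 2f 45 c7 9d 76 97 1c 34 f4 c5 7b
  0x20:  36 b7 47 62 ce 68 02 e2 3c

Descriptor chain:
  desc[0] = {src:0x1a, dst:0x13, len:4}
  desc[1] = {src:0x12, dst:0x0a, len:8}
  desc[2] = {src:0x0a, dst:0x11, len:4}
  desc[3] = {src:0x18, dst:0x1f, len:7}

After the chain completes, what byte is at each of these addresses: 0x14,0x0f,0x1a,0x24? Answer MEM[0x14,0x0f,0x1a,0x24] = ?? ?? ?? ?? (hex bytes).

[0] 0x1a->0x13 len=4 : 97 1c 34 f4
[1] 0x12->0x0a len=8 : 8d 97 1c 34 f4 c7 9d 76
[2] 0x0a->0x11 len=4 : 8d 97 1c 34
[3] 0x18->0x1f len=7 : 9d 76 97 1c 34 f4 c5
query mem[0x14]=0x34, mem[0x0f]=0xc7, mem[0x1a]=0x97, mem[0x24]=0xf4

MEM[0x14,0x0f,0x1a,0x24] = 34 c7 97 f4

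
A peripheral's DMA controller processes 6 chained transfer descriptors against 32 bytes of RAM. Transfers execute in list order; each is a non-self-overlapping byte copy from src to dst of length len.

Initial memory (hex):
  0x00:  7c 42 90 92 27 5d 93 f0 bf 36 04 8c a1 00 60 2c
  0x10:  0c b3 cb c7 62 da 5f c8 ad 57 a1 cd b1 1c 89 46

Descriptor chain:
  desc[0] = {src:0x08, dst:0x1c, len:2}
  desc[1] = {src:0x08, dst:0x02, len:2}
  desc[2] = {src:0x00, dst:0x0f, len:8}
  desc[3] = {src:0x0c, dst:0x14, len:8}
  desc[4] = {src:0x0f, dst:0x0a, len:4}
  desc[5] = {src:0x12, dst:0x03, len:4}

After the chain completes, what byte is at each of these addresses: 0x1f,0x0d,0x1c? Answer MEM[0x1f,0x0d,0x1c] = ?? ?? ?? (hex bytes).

#0 dst[0x1c+2] := {0xbf,0x36}
#1 dst[0x02+2] := {0xbf,0x36}
#2 dst[0x0f+8] := {0x7c,0x42,0xbf,0x36,0x27,0x5d,0x93,0xf0}
#3 dst[0x14+8] := {0xa1,0x00,0x60,0x7c,0x42,0xbf,0x36,0x27}
#4 dst[0x0a+4] := {0x7c,0x42,0xbf,0x36}
#5 dst[0x03+4] := {0x36,0x27,0xa1,0x00}
query mem[0x1f]=0x46, mem[0x0d]=0x36, mem[0x1c]=0xbf

MEM[0x1f,0x0d,0x1c] = 46 36 bf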